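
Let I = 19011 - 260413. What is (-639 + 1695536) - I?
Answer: 1936299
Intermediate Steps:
I = -241402
(-639 + 1695536) - I = (-639 + 1695536) - 1*(-241402) = 1694897 + 241402 = 1936299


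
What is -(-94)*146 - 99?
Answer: 13625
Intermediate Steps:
-(-94)*146 - 99 = -94*(-146) - 99 = 13724 - 99 = 13625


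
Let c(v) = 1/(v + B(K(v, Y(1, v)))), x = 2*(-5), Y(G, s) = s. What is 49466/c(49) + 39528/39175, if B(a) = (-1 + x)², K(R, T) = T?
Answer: 329431233028/39175 ≈ 8.4092e+6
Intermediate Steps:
x = -10
B(a) = 121 (B(a) = (-1 - 10)² = (-11)² = 121)
c(v) = 1/(121 + v) (c(v) = 1/(v + 121) = 1/(121 + v))
49466/c(49) + 39528/39175 = 49466/(1/(121 + 49)) + 39528/39175 = 49466/(1/170) + 39528*(1/39175) = 49466/(1/170) + 39528/39175 = 49466*170 + 39528/39175 = 8409220 + 39528/39175 = 329431233028/39175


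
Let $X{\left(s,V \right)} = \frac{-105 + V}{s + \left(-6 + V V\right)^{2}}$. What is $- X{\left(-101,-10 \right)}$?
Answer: $\frac{23}{1747} \approx 0.013165$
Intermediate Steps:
$X{\left(s,V \right)} = \frac{-105 + V}{s + \left(-6 + V^{2}\right)^{2}}$
$- X{\left(-101,-10 \right)} = - \frac{-105 - 10}{-101 + \left(-6 + \left(-10\right)^{2}\right)^{2}} = - \frac{-115}{-101 + \left(-6 + 100\right)^{2}} = - \frac{-115}{-101 + 94^{2}} = - \frac{-115}{-101 + 8836} = - \frac{-115}{8735} = \left(-1\right) \left(- \frac{23}{1747}\right) = \frac{23}{1747}$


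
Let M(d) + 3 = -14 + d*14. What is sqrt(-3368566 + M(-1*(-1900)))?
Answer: I*sqrt(3341983) ≈ 1828.1*I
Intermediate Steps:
M(d) = -17 + 14*d (M(d) = -3 + (-14 + d*14) = -3 + (-14 + 14*d) = -17 + 14*d)
sqrt(-3368566 + M(-1*(-1900))) = sqrt(-3368566 + (-17 + 14*(-1*(-1900)))) = sqrt(-3368566 + (-17 + 14*1900)) = sqrt(-3368566 + (-17 + 26600)) = sqrt(-3368566 + 26583) = sqrt(-3341983) = I*sqrt(3341983)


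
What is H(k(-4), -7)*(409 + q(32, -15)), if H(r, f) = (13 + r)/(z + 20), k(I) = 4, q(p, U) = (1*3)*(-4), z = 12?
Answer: 6749/32 ≈ 210.91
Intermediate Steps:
q(p, U) = -12 (q(p, U) = 3*(-4) = -12)
H(r, f) = 13/32 + r/32 (H(r, f) = (13 + r)/(12 + 20) = (13 + r)/32 = (13 + r)*(1/32) = 13/32 + r/32)
H(k(-4), -7)*(409 + q(32, -15)) = (13/32 + (1/32)*4)*(409 - 12) = (13/32 + ⅛)*397 = (17/32)*397 = 6749/32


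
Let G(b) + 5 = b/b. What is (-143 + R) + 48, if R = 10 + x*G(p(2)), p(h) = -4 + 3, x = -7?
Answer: -57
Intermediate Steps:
p(h) = -1
G(b) = -4 (G(b) = -5 + b/b = -5 + 1 = -4)
R = 38 (R = 10 - 7*(-4) = 10 + 28 = 38)
(-143 + R) + 48 = (-143 + 38) + 48 = -105 + 48 = -57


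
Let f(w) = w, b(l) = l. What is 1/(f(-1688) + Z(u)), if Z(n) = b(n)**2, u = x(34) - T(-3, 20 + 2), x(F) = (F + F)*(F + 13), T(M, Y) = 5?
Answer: 1/10180793 ≈ 9.8224e-8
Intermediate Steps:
x(F) = 2*F*(13 + F) (x(F) = (2*F)*(13 + F) = 2*F*(13 + F))
u = 3191 (u = 2*34*(13 + 34) - 1*5 = 2*34*47 - 5 = 3196 - 5 = 3191)
Z(n) = n**2
1/(f(-1688) + Z(u)) = 1/(-1688 + 3191**2) = 1/(-1688 + 10182481) = 1/10180793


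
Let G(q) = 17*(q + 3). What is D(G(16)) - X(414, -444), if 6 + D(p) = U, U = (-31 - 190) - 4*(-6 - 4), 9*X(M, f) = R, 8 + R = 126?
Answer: -1801/9 ≈ -200.11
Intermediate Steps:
R = 118 (R = -8 + 126 = 118)
X(M, f) = 118/9 (X(M, f) = (⅑)*118 = 118/9)
G(q) = 51 + 17*q (G(q) = 17*(3 + q) = 51 + 17*q)
U = -181 (U = -221 - 4*(-10) = -221 + 40 = -181)
D(p) = -187 (D(p) = -6 - 181 = -187)
D(G(16)) - X(414, -444) = -187 - 1*118/9 = -187 - 118/9 = -1801/9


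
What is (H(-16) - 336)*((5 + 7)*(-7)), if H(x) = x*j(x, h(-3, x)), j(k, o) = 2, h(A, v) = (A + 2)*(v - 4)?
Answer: 30912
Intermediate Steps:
h(A, v) = (-4 + v)*(2 + A) (h(A, v) = (2 + A)*(-4 + v) = (-4 + v)*(2 + A))
H(x) = 2*x (H(x) = x*2 = 2*x)
(H(-16) - 336)*((5 + 7)*(-7)) = (2*(-16) - 336)*((5 + 7)*(-7)) = (-32 - 336)*(12*(-7)) = -368*(-84) = 30912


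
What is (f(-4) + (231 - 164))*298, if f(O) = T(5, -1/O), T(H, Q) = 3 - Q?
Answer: 41571/2 ≈ 20786.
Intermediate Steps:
f(O) = 3 + 1/O (f(O) = 3 - (-1)/O = 3 + 1/O)
(f(-4) + (231 - 164))*298 = ((3 + 1/(-4)) + (231 - 164))*298 = ((3 - ¼) + 67)*298 = (11/4 + 67)*298 = (279/4)*298 = 41571/2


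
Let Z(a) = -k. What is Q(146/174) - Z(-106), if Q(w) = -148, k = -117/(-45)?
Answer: -727/5 ≈ -145.40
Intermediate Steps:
k = 13/5 (k = -117*(-1/45) = 13/5 ≈ 2.6000)
Z(a) = -13/5 (Z(a) = -1*13/5 = -13/5)
Q(146/174) - Z(-106) = -148 - 1*(-13/5) = -148 + 13/5 = -727/5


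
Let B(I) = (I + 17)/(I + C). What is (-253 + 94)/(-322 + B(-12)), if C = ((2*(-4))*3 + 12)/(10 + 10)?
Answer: 10017/20311 ≈ 0.49318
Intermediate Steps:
C = -⅗ (C = (-8*3 + 12)/20 = (-24 + 12)*(1/20) = -12*1/20 = -⅗ ≈ -0.60000)
B(I) = (17 + I)/(-⅗ + I) (B(I) = (I + 17)/(I - ⅗) = (17 + I)/(-⅗ + I))
(-253 + 94)/(-322 + B(-12)) = (-253 + 94)/(-322 + 5*(17 - 12)/(-3 + 5*(-12))) = -159/(-322 + 5*5/(-3 - 60)) = -159/(-322 + 5*5/(-63)) = -159/(-322 + 5*(-1/63)*5) = -159/(-322 - 25/63) = -159/(-20311/63) = -159*(-63/20311) = 10017/20311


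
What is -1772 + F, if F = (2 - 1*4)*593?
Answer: -2958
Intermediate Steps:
F = -1186 (F = (2 - 4)*593 = -2*593 = -1186)
-1772 + F = -1772 - 1186 = -2958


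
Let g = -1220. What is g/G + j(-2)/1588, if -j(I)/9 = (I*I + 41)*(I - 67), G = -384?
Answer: 791765/38112 ≈ 20.775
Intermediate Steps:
j(I) = -9*(-67 + I)*(41 + I**2) (j(I) = -9*(I*I + 41)*(I - 67) = -9*(I**2 + 41)*(-67 + I) = -9*(41 + I**2)*(-67 + I) = -9*(-67 + I)*(41 + I**2))
g/G + j(-2)/1588 = -1220/(-384) + (24723 - 369*(-2) - 9*(-2)**3 + 603*(-2)**2)/1588 = -1220*(-1/384) + (24723 + 738 - 9*(-8) + 603*4)*(1/1588) = 305/96 + (24723 + 738 + 72 + 2412)*(1/1588) = 305/96 + 27945*(1/1588) = 305/96 + 27945/1588 = 791765/38112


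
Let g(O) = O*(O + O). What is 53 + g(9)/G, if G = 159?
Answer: 2863/53 ≈ 54.019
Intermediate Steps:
g(O) = 2*O² (g(O) = O*(2*O) = 2*O²)
53 + g(9)/G = 53 + (2*9²)/159 = 53 + (2*81)*(1/159) = 53 + 162*(1/159) = 53 + 54/53 = 2863/53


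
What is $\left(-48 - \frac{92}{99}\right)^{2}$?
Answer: $\frac{23464336}{9801} \approx 2394.1$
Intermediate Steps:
$\left(-48 - \frac{92}{99}\right)^{2} = \left(- \frac{4844}{99}\right)^{2} = \frac{23464336}{9801}$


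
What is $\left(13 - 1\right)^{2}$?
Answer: $144$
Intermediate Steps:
$\left(13 - 1\right)^{2} = 12^{2} = 144$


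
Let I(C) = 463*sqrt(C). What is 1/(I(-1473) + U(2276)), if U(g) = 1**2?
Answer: 1/315765538 - 463*I*sqrt(1473)/315765538 ≈ 3.1669e-9 - 5.6275e-5*I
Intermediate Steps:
U(g) = 1
1/(I(-1473) + U(2276)) = 1/(463*sqrt(-1473) + 1) = 1/(463*(I*sqrt(1473)) + 1) = 1/(463*I*sqrt(1473) + 1) = 1/(1 + 463*I*sqrt(1473))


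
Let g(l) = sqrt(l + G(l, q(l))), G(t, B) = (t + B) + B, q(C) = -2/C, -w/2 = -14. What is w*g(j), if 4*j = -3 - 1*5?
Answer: 28*I*sqrt(2) ≈ 39.598*I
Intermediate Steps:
w = 28 (w = -2*(-14) = 28)
j = -2 (j = (-3 - 1*5)/4 = (-3 - 5)/4 = (1/4)*(-8) = -2)
G(t, B) = t + 2*B (G(t, B) = (B + t) + B = t + 2*B)
g(l) = sqrt(-4/l + 2*l) (g(l) = sqrt(l + (l + 2*(-2/l))) = sqrt(l + (l - 4/l)) = sqrt(-4/l + 2*l))
w*g(j) = 28*sqrt(-4/(-2) + 2*(-2)) = 28*sqrt(-4*(-1/2) - 4) = 28*sqrt(2 - 4) = 28*sqrt(-2) = 28*(I*sqrt(2)) = 28*I*sqrt(2)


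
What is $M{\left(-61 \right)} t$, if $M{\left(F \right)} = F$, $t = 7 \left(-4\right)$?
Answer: $1708$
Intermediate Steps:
$t = -28$
$M{\left(-61 \right)} t = \left(-61\right) \left(-28\right) = 1708$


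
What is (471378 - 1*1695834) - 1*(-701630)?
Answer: -522826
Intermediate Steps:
(471378 - 1*1695834) - 1*(-701630) = (471378 - 1695834) + 701630 = -1224456 + 701630 = -522826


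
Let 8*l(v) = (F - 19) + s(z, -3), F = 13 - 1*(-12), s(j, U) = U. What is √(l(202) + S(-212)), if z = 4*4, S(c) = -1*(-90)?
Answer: √1446/4 ≈ 9.5066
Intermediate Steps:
S(c) = 90
z = 16
F = 25 (F = 13 + 12 = 25)
l(v) = 3/8 (l(v) = ((25 - 19) - 3)/8 = (6 - 3)/8 = (⅛)*3 = 3/8)
√(l(202) + S(-212)) = √(3/8 + 90) = √(723/8) = √1446/4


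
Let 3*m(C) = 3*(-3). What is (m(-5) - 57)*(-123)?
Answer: 7380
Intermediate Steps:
m(C) = -3 (m(C) = (3*(-3))/3 = (⅓)*(-9) = -3)
(m(-5) - 57)*(-123) = (-3 - 57)*(-123) = -60*(-123) = 7380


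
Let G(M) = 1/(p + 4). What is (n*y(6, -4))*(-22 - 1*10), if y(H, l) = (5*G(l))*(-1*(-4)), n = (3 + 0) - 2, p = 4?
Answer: -80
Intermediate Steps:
n = 1 (n = 3 - 2 = 1)
G(M) = 1/8 (G(M) = 1/(4 + 4) = 1/8)
y(H, l) = 5/2 (y(H, l) = (5*(1/8))*(-1*(-4)) = (5/8)*4 = 5/2)
(n*y(6, -4))*(-22 - 1*10) = (1*(5/2))*(-22 - 1*10) = 5*(-22 - 10)/2 = (5/2)*(-32) = -80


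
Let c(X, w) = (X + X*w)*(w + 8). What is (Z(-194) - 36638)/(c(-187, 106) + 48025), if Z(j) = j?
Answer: 36832/2233001 ≈ 0.016494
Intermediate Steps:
c(X, w) = (8 + w)*(X + X*w) (c(X, w) = (X + X*w)*(8 + w) = (8 + w)*(X + X*w))
(Z(-194) - 36638)/(c(-187, 106) + 48025) = (-194 - 36638)/(-187*(8 + 106**2 + 9*106) + 48025) = -36832/(-187*(8 + 11236 + 954) + 48025) = -36832/(-187*12198 + 48025) = -36832/(-2281026 + 48025) = -36832/(-2233001) = -36832*(-1/2233001) = 36832/2233001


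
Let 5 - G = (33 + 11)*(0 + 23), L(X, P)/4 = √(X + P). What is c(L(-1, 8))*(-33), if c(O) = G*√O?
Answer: 66462*7^(¼) ≈ 1.0811e+5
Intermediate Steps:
L(X, P) = 4*√(P + X) (L(X, P) = 4*√(X + P) = 4*√(P + X))
G = -1007 (G = 5 - (33 + 11)*(0 + 23) = 5 - 44*23 = 5 - 1*1012 = 5 - 1012 = -1007)
c(O) = -1007*√O
c(L(-1, 8))*(-33) = -1007*2*(8 - 1)^(¼)*(-33) = -1007*2*7^(¼)*(-33) = -2014*7^(¼)*(-33) = 66462*7^(¼)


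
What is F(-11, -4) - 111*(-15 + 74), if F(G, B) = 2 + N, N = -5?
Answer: -6552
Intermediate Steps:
F(G, B) = -3 (F(G, B) = 2 - 5 = -3)
F(-11, -4) - 111*(-15 + 74) = -3 - 111*(-15 + 74) = -3 - 111*59 = -3 - 6549 = -6552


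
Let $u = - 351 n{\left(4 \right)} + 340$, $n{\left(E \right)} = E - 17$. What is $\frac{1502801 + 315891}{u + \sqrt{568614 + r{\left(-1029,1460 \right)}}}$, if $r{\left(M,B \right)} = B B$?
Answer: $\frac{8917046876}{21339195} - \frac{1818692 \sqrt{2700214}}{21339195} \approx 277.82$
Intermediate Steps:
$n{\left(E \right)} = -17 + E$ ($n{\left(E \right)} = E - 17 = -17 + E$)
$u = 4903$ ($u = - 351 \left(-17 + 4\right) + 340 = \left(-351\right) \left(-13\right) + 340 = 4563 + 340 = 4903$)
$r{\left(M,B \right)} = B^{2}$
$\frac{1502801 + 315891}{u + \sqrt{568614 + r{\left(-1029,1460 \right)}}} = \frac{1502801 + 315891}{4903 + \sqrt{568614 + 1460^{2}}} = \frac{1818692}{4903 + \sqrt{568614 + 2131600}} = \frac{1818692}{4903 + \sqrt{2700214}}$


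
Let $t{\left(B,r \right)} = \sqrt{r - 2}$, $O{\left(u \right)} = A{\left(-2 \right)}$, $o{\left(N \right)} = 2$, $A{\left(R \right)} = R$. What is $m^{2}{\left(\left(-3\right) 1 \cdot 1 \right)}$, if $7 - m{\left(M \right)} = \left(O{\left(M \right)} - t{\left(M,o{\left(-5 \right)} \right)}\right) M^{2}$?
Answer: $625$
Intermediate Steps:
$O{\left(u \right)} = -2$
$t{\left(B,r \right)} = \sqrt{-2 + r}$
$m{\left(M \right)} = 7 + 2 M^{2}$ ($m{\left(M \right)} = 7 - \left(-2 - \sqrt{-2 + 2}\right) M^{2} = 7 - \left(-2 - \sqrt{0}\right) M^{2} = 7 - \left(-2 - 0\right) M^{2} = 7 - \left(-2 + 0\right) M^{2} = 7 - - 2 M^{2} = 7 + 2 M^{2}$)
$m^{2}{\left(\left(-3\right) 1 \cdot 1 \right)} = \left(7 + 2 \left(\left(-3\right) 1 \cdot 1\right)^{2}\right)^{2} = \left(7 + 2 \left(\left(-3\right) 1\right)^{2}\right)^{2} = \left(7 + 2 \left(-3\right)^{2}\right)^{2} = \left(7 + 2 \cdot 9\right)^{2} = \left(7 + 18\right)^{2} = 25^{2} = 625$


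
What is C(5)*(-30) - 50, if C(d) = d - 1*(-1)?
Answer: -230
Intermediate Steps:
C(d) = 1 + d (C(d) = d + 1 = 1 + d)
C(5)*(-30) - 50 = (1 + 5)*(-30) - 50 = 6*(-30) - 50 = -180 - 50 = -230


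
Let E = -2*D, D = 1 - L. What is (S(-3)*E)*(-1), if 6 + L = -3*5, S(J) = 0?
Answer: 0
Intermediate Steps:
L = -21 (L = -6 - 3*5 = -6 - 15 = -21)
D = 22 (D = 1 - 1*(-21) = 1 + 21 = 22)
E = -44 (E = -2*22 = -44)
(S(-3)*E)*(-1) = (0*(-44))*(-1) = 0*(-1) = 0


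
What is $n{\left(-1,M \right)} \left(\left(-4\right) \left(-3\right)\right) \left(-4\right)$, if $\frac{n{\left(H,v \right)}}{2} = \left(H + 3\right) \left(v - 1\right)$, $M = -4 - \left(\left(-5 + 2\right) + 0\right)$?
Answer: $384$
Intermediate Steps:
$M = -1$ ($M = -4 - \left(-3 + 0\right) = -4 - -3 = -4 + 3 = -1$)
$n{\left(H,v \right)} = 2 \left(-1 + v\right) \left(3 + H\right)$ ($n{\left(H,v \right)} = 2 \left(H + 3\right) \left(v - 1\right) = 2 \left(3 + H\right) \left(-1 + v\right) = 2 \left(-1 + v\right) \left(3 + H\right)$)
$n{\left(-1,M \right)} \left(\left(-4\right) \left(-3\right)\right) \left(-4\right) = \left(-6 - -2 + 6 \left(-1\right) + 2 \left(-1\right) \left(-1\right)\right) \left(\left(-4\right) \left(-3\right)\right) \left(-4\right) = \left(-6 + 2 - 6 + 2\right) 12 \left(-4\right) = \left(-8\right) 12 \left(-4\right) = \left(-96\right) \left(-4\right) = 384$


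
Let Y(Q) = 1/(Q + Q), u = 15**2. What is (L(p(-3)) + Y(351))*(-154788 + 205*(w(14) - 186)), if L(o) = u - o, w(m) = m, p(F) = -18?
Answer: -16209859088/351 ≈ -4.6182e+7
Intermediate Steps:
u = 225
Y(Q) = 1/(2*Q)
L(o) = 225 - o
(L(p(-3)) + Y(351))*(-154788 + 205*(w(14) - 186)) = ((225 - 1*(-18)) + (1/2)/351)*(-154788 + 205*(14 - 186)) = ((225 + 18) + (1/2)*(1/351))*(-154788 + 205*(-172)) = (243 + 1/702)*(-154788 - 35260) = (170587/702)*(-190048) = -16209859088/351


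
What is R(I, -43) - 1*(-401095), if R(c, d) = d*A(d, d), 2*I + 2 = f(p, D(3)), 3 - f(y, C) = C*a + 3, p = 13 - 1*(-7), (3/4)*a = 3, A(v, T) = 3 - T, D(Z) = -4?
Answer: 399117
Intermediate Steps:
a = 4 (a = (4/3)*3 = 4)
p = 20 (p = 13 + 7 = 20)
f(y, C) = -4*C (f(y, C) = 3 - (C*4 + 3) = 3 - (4*C + 3) = 3 - (3 + 4*C) = 3 + (-3 - 4*C) = -4*C)
I = 7 (I = -1 + (-4*(-4))/2 = -1 + (1/2)*16 = -1 + 8 = 7)
R(c, d) = d*(3 - d)
R(I, -43) - 1*(-401095) = -43*(3 - 1*(-43)) - 1*(-401095) = -43*(3 + 43) + 401095 = -43*46 + 401095 = -1978 + 401095 = 399117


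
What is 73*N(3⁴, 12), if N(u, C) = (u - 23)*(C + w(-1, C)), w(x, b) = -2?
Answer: 42340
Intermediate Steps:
N(u, C) = (-23 + u)*(-2 + C) (N(u, C) = (u - 23)*(C - 2) = (-23 + u)*(-2 + C))
73*N(3⁴, 12) = 73*(46 - 23*12 - 2*3⁴ + 12*3⁴) = 73*(46 - 276 - 2*81 + 12*81) = 73*(46 - 276 - 162 + 972) = 73*580 = 42340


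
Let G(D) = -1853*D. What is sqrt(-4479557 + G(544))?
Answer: I*sqrt(5487589) ≈ 2342.6*I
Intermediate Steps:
sqrt(-4479557 + G(544)) = sqrt(-4479557 - 1853*544) = sqrt(-4479557 - 1008032) = sqrt(-5487589) = I*sqrt(5487589)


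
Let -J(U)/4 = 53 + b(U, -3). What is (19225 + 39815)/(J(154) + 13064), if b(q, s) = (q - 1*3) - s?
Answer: 14760/3059 ≈ 4.8251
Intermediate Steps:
b(q, s) = -3 + q - s (b(q, s) = (q - 3) - s = (-3 + q) - s = -3 + q - s)
J(U) = -212 - 4*U (J(U) = -4*(53 + (-3 + U - 1*(-3))) = -4*(53 + (-3 + U + 3)) = -4*(53 + U) = -212 - 4*U)
(19225 + 39815)/(J(154) + 13064) = (19225 + 39815)/((-212 - 4*154) + 13064) = 59040/((-212 - 616) + 13064) = 59040/(-828 + 13064) = 59040/12236 = 59040*(1/12236) = 14760/3059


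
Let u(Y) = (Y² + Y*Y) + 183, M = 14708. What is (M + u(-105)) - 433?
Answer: 36508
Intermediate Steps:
u(Y) = 183 + 2*Y² (u(Y) = (Y² + Y²) + 183 = 2*Y² + 183 = 183 + 2*Y²)
(M + u(-105)) - 433 = (14708 + (183 + 2*(-105)²)) - 433 = (14708 + (183 + 2*11025)) - 433 = (14708 + (183 + 22050)) - 433 = (14708 + 22233) - 433 = 36941 - 433 = 36508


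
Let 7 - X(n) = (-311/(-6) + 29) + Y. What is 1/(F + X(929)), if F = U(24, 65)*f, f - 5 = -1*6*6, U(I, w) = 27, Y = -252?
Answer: -6/3953 ≈ -0.0015178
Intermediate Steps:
X(n) = 1069/6 (X(n) = 7 - ((-311/(-6) + 29) - 252) = 7 - ((-311*(-⅙) + 29) - 252) = 7 - ((311/6 + 29) - 252) = 7 - (485/6 - 252) = 7 - 1*(-1027/6) = 7 + 1027/6 = 1069/6)
f = -31 (f = 5 - 1*6*6 = 5 - 6*6 = 5 - 36 = -31)
F = -837 (F = 27*(-31) = -837)
1/(F + X(929)) = 1/(-837 + 1069/6) = 1/(-3953/6) = -6/3953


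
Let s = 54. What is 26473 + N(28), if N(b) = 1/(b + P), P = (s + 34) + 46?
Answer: 4288627/162 ≈ 26473.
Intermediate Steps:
P = 134 (P = (54 + 34) + 46 = 88 + 46 = 134)
N(b) = 1/(134 + b) (N(b) = 1/(b + 134) = 1/(134 + b))
26473 + N(28) = 26473 + 1/(134 + 28) = 26473 + 1/162 = 4288627/162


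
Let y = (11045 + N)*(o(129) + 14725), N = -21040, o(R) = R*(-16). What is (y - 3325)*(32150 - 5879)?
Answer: -3324595575420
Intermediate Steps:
o(R) = -16*R
y = -126546695 (y = (11045 - 21040)*(-16*129 + 14725) = -9995*(-2064 + 14725) = -9995*12661 = -126546695)
(y - 3325)*(32150 - 5879) = (-126546695 - 3325)*(32150 - 5879) = -126550020*26271 = -3324595575420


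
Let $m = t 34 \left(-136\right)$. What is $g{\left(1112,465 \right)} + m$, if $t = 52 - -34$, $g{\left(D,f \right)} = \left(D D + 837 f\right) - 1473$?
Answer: $1226612$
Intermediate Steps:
$g{\left(D,f \right)} = -1473 + D^{2} + 837 f$ ($g{\left(D,f \right)} = \left(D^{2} + 837 f\right) - 1473 = -1473 + D^{2} + 837 f$)
$t = 86$ ($t = 52 + 34 = 86$)
$m = -397664$ ($m = 86 \cdot 34 \left(-136\right) = 2924 \left(-136\right) = -397664$)
$g{\left(1112,465 \right)} + m = \left(-1473 + 1112^{2} + 837 \cdot 465\right) - 397664 = \left(-1473 + 1236544 + 389205\right) - 397664 = 1624276 - 397664 = 1226612$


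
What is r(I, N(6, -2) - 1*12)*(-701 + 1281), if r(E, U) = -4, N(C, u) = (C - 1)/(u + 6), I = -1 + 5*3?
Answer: -2320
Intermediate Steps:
I = 14 (I = -1 + 15 = 14)
N(C, u) = (-1 + C)/(6 + u)
r(I, N(6, -2) - 1*12)*(-701 + 1281) = -4*(-701 + 1281) = -4*580 = -2320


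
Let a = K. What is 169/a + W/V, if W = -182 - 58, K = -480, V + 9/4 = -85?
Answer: 401819/167520 ≈ 2.3986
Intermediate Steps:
V = -349/4 (V = -9/4 - 85 = -349/4 ≈ -87.250)
a = -480
W = -240
169/a + W/V = 169/(-480) - 240/(-349/4) = 169*(-1/480) - 240*(-4/349) = -169/480 + 960/349 = 401819/167520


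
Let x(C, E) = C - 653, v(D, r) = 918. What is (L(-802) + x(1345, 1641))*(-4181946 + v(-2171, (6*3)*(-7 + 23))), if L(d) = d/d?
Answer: -2897452404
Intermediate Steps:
L(d) = 1
x(C, E) = -653 + C
(L(-802) + x(1345, 1641))*(-4181946 + v(-2171, (6*3)*(-7 + 23))) = (1 + (-653 + 1345))*(-4181946 + 918) = (1 + 692)*(-4181028) = 693*(-4181028) = -2897452404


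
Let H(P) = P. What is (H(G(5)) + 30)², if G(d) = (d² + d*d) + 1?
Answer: 6561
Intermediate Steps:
G(d) = 1 + 2*d² (G(d) = (d² + d²) + 1 = 2*d² + 1 = 1 + 2*d²)
(H(G(5)) + 30)² = ((1 + 2*5²) + 30)² = ((1 + 2*25) + 30)² = ((1 + 50) + 30)² = (51 + 30)² = 81² = 6561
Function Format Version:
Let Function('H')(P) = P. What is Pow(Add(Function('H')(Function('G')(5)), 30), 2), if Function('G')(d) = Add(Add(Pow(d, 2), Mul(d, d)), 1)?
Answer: 6561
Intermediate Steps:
Function('G')(d) = Add(1, Mul(2, Pow(d, 2))) (Function('G')(d) = Add(Add(Pow(d, 2), Pow(d, 2)), 1) = Add(Mul(2, Pow(d, 2)), 1) = Add(1, Mul(2, Pow(d, 2))))
Pow(Add(Function('H')(Function('G')(5)), 30), 2) = Pow(Add(Add(1, Mul(2, Pow(5, 2))), 30), 2) = Pow(Add(Add(1, Mul(2, 25)), 30), 2) = Pow(Add(Add(1, 50), 30), 2) = Pow(Add(51, 30), 2) = Pow(81, 2) = 6561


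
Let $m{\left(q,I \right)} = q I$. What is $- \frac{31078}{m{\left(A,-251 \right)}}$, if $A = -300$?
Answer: $- \frac{15539}{37650} \approx -0.41272$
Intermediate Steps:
$m{\left(q,I \right)} = I q$
$- \frac{31078}{m{\left(A,-251 \right)}} = - \frac{31078}{\left(-251\right) \left(-300\right)} = - \frac{31078}{75300} = \left(-31078\right) \frac{1}{75300} = - \frac{15539}{37650}$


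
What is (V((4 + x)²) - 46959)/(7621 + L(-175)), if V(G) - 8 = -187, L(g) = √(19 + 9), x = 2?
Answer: -359238698/58079613 + 94276*√7/58079613 ≈ -6.1810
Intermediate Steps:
L(g) = 2*√7 (L(g) = √28 = 2*√7)
V(G) = -179 (V(G) = 8 - 187 = -179)
(V((4 + x)²) - 46959)/(7621 + L(-175)) = (-179 - 46959)/(7621 + 2*√7) = -47138/(7621 + 2*√7)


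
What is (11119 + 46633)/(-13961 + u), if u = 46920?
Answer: 57752/32959 ≈ 1.7522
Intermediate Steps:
(11119 + 46633)/(-13961 + u) = (11119 + 46633)/(-13961 + 46920) = 57752/32959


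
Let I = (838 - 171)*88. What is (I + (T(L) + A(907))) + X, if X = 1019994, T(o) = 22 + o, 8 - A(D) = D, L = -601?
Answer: 1077212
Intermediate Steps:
A(D) = 8 - D
I = 58696 (I = 667*88 = 58696)
(I + (T(L) + A(907))) + X = (58696 + ((22 - 601) + (8 - 1*907))) + 1019994 = (58696 + (-579 + (8 - 907))) + 1019994 = (58696 + (-579 - 899)) + 1019994 = (58696 - 1478) + 1019994 = 57218 + 1019994 = 1077212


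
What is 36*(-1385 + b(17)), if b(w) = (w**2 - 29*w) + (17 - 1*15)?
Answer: -57132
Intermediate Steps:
b(w) = 2 + w**2 - 29*w (b(w) = (w**2 - 29*w) + (17 - 15) = (w**2 - 29*w) + 2 = 2 + w**2 - 29*w)
36*(-1385 + b(17)) = 36*(-1385 + (2 + 17**2 - 29*17)) = 36*(-1385 + (2 + 289 - 493)) = 36*(-1385 - 202) = 36*(-1587) = -57132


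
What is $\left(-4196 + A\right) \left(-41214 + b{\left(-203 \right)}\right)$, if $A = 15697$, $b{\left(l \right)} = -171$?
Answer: $-475968885$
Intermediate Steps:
$\left(-4196 + A\right) \left(-41214 + b{\left(-203 \right)}\right) = \left(-4196 + 15697\right) \left(-41214 - 171\right) = 11501 \left(-41385\right) = -475968885$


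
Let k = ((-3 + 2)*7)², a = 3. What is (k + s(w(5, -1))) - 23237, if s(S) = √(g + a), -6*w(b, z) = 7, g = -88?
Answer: -23188 + I*√85 ≈ -23188.0 + 9.2195*I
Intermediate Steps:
w(b, z) = -7/6 (w(b, z) = -⅙*7 = -7/6)
s(S) = I*√85 (s(S) = √(-88 + 3) = √(-85) = I*√85)
k = 49 (k = (-1*7)² = (-7)² = 49)
(k + s(w(5, -1))) - 23237 = (49 + I*√85) - 23237 = -23188 + I*√85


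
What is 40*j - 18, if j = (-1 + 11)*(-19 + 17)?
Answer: -818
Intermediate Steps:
j = -20 (j = 10*(-2) = -20)
40*j - 18 = 40*(-20) - 18 = -800 - 18 = -818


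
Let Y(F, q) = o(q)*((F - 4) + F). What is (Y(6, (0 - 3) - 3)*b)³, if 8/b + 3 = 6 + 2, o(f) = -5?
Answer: -262144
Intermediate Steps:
Y(F, q) = 20 - 10*F (Y(F, q) = -5*((F - 4) + F) = -5*((-4 + F) + F) = -5*(-4 + 2*F) = 20 - 10*F)
b = 8/5 (b = 8/(-3 + (6 + 2)) = 8/(-3 + 8) = 8/5 ≈ 1.6000)
(Y(6, (0 - 3) - 3)*b)³ = ((20 - 10*6)*(8/5))³ = ((20 - 60)*(8/5))³ = (-40*8/5)³ = (-64)³ = -262144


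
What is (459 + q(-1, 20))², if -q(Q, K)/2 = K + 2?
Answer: 172225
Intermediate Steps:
q(Q, K) = -4 - 2*K (q(Q, K) = -2*(K + 2) = -2*(2 + K) = -4 - 2*K)
(459 + q(-1, 20))² = (459 + (-4 - 2*20))² = (459 + (-4 - 40))² = (459 - 44)² = 415² = 172225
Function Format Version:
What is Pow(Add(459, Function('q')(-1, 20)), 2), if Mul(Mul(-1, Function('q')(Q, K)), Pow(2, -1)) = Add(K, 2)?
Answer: 172225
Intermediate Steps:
Function('q')(Q, K) = Add(-4, Mul(-2, K)) (Function('q')(Q, K) = Mul(-2, Add(K, 2)) = Mul(-2, Add(2, K)) = Add(-4, Mul(-2, K)))
Pow(Add(459, Function('q')(-1, 20)), 2) = Pow(Add(459, Add(-4, Mul(-2, 20))), 2) = Pow(Add(459, Add(-4, -40)), 2) = Pow(Add(459, -44), 2) = Pow(415, 2) = 172225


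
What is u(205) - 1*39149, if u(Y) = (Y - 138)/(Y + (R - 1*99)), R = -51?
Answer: -2153128/55 ≈ -39148.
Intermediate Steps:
u(Y) = (-138 + Y)/(-150 + Y) (u(Y) = (Y - 138)/(Y + (-51 - 1*99)) = (-138 + Y)/(Y + (-51 - 99)) = (-138 + Y)/(Y - 150) = (-138 + Y)/(-150 + Y))
u(205) - 1*39149 = (-138 + 205)/(-150 + 205) - 1*39149 = 67/55 - 39149 = -2153128/55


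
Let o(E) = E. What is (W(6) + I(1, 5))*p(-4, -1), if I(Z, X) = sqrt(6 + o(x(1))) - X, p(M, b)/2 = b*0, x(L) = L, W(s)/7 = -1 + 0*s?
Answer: 0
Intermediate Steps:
W(s) = -7 (W(s) = 7*(-1 + 0*s) = 7*(-1 + 0) = 7*(-1) = -7)
p(M, b) = 0 (p(M, b) = 2*(b*0) = 2*0 = 0)
I(Z, X) = sqrt(7) - X (I(Z, X) = sqrt(6 + 1) - X = sqrt(7) - X)
(W(6) + I(1, 5))*p(-4, -1) = (-7 + (sqrt(7) - 1*5))*0 = (-7 + (sqrt(7) - 5))*0 = (-7 + (-5 + sqrt(7)))*0 = (-12 + sqrt(7))*0 = 0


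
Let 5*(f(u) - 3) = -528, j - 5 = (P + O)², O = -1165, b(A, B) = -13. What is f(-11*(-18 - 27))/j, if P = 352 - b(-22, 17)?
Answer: -171/1066675 ≈ -0.00016031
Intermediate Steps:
P = 365 (P = 352 - 1*(-13) = 352 + 13 = 365)
j = 640005 (j = 5 + (365 - 1165)² = 5 + (-800)² = 5 + 640000 = 640005)
f(u) = -513/5 (f(u) = 3 + (⅕)*(-528) = 3 - 528/5 = -513/5)
f(-11*(-18 - 27))/j = -513/5/640005 = -513/5*1/640005 = -171/1066675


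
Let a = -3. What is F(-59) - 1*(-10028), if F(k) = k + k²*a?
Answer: -474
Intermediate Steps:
F(k) = k - 3*k² (F(k) = k + k²*(-3) = k - 3*k²)
F(-59) - 1*(-10028) = -59*(1 - 3*(-59)) - 1*(-10028) = -59*(1 + 177) + 10028 = -59*178 + 10028 = -10502 + 10028 = -474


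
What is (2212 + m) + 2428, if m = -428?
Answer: 4212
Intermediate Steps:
(2212 + m) + 2428 = (2212 - 428) + 2428 = 1784 + 2428 = 4212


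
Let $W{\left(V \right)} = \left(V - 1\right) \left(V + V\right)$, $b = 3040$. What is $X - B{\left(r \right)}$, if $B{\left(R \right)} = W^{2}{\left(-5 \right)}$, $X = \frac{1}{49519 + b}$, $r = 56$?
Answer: $- \frac{189212399}{52559} \approx -3600.0$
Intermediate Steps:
$X = \frac{1}{52559}$ ($X = \frac{1}{49519 + 3040} = \frac{1}{52559} \approx 1.9026 \cdot 10^{-5}$)
$W{\left(V \right)} = 2 V \left(-1 + V\right)$ ($W{\left(V \right)} = \left(-1 + V\right) 2 V = 2 V \left(-1 + V\right)$)
$B{\left(R \right)} = 3600$ ($B{\left(R \right)} = \left(2 \left(-5\right) \left(-1 - 5\right)\right)^{2} = \left(2 \left(-5\right) \left(-6\right)\right)^{2} = 60^{2} = 3600$)
$X - B{\left(r \right)} = \frac{1}{52559} - 3600 = - \frac{189212399}{52559}$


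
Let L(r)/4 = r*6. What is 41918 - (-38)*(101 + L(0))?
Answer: 45756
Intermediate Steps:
L(r) = 24*r (L(r) = 4*(r*6) = 4*(6*r) = 24*r)
41918 - (-38)*(101 + L(0)) = 41918 - (-38)*(101 + 24*0) = 41918 - (-38)*(101 + 0) = 41918 - (-38)*101 = 41918 - 1*(-3838) = 41918 + 3838 = 45756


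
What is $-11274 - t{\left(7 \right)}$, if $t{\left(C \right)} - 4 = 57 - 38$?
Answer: $-11297$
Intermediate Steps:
$t{\left(C \right)} = 23$ ($t{\left(C \right)} = 4 + \left(57 - 38\right) = 4 + 19 = 23$)
$-11274 - t{\left(7 \right)} = -11274 - 23 = -11297$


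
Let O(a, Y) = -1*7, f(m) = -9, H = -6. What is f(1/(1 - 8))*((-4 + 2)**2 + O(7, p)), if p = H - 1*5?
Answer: 27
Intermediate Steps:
p = -11 (p = -6 - 1*5 = -6 - 5 = -11)
O(a, Y) = -7
f(1/(1 - 8))*((-4 + 2)**2 + O(7, p)) = -9*((-4 + 2)**2 - 7) = -9*((-2)**2 - 7) = -9*(4 - 7) = -9*(-3) = 27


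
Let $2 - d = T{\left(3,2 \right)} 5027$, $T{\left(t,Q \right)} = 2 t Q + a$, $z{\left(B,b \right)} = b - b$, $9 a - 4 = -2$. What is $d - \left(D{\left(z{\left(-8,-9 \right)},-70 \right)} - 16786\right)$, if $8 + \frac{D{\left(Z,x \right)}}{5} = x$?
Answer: $- \frac{398368}{9} \approx -44263.0$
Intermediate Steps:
$a = \frac{2}{9}$ ($a = \frac{4}{9} + \frac{1}{9} \left(-2\right) = \frac{4}{9} - \frac{2}{9} = \frac{2}{9} \approx 0.22222$)
$z{\left(B,b \right)} = 0$
$D{\left(Z,x \right)} = -40 + 5 x$
$T{\left(t,Q \right)} = \frac{2}{9} + 2 Q t$ ($T{\left(t,Q \right)} = 2 t Q + \frac{2}{9} = 2 Q t + \frac{2}{9} = \frac{2}{9} + 2 Q t$)
$d = - \frac{552952}{9}$ ($d = 2 - \left(\frac{2}{9} + 2 \cdot 2 \cdot 3\right) 5027 = 2 - \left(\frac{2}{9} + 12\right) 5027 = 2 - \frac{110}{9} \cdot 5027 = 2 - \frac{552970}{9} = - \frac{552952}{9} \approx -61439.0$)
$d - \left(D{\left(z{\left(-8,-9 \right)},-70 \right)} - 16786\right) = - \frac{552952}{9} - \left(\left(-40 + 5 \left(-70\right)\right) - 16786\right) = - \frac{552952}{9} - \left(\left(-40 - 350\right) - 16786\right) = - \frac{552952}{9} - \left(-390 - 16786\right) = - \frac{552952}{9} - -17176 = - \frac{552952}{9} + 17176 = - \frac{398368}{9}$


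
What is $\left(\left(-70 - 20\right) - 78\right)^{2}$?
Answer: $28224$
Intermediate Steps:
$\left(\left(-70 - 20\right) - 78\right)^{2} = \left(-90 - 78\right)^{2} = \left(-168\right)^{2} = 28224$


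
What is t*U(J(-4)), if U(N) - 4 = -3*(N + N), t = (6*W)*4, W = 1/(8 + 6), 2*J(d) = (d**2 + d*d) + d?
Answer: -960/7 ≈ -137.14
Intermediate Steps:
J(d) = d**2 + d/2 (J(d) = ((d**2 + d*d) + d)/2 = ((d**2 + d**2) + d)/2 = (2*d**2 + d)/2 = (d + 2*d**2)/2 = d**2 + d/2)
W = 1/14 ≈ 0.071429
t = 12/7 (t = (6*(1/14))*4 = (3/7)*4 = 12/7 ≈ 1.7143)
U(N) = 4 - 6*N (U(N) = 4 - 3*(N + N) = 4 - 6*N)
t*U(J(-4)) = 12*(4 - (-24)*(1/2 - 4))/7 = 12*(4 - (-24)*(-7)/2)/7 = 12*(4 - 6*14)/7 = 12*(4 - 84)/7 = (12/7)*(-80) = -960/7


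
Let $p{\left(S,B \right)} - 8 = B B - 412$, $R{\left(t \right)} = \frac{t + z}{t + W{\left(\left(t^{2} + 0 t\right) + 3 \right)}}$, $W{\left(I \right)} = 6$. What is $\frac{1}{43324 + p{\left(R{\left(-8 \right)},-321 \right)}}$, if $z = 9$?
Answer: $\frac{1}{145961} \approx 6.8511 \cdot 10^{-6}$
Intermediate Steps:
$R{\left(t \right)} = \frac{9 + t}{6 + t}$ ($R{\left(t \right)} = \frac{t + 9}{t + 6} = \frac{9 + t}{6 + t}$)
$p{\left(S,B \right)} = -404 + B^{2}$ ($p{\left(S,B \right)} = 8 + \left(B B - 412\right) = 8 + \left(B^{2} - 412\right) = 8 + \left(-412 + B^{2}\right) = -404 + B^{2}$)
$\frac{1}{43324 + p{\left(R{\left(-8 \right)},-321 \right)}} = \frac{1}{43324 - \left(404 - \left(-321\right)^{2}\right)} = \frac{1}{43324 + \left(-404 + 103041\right)} = \frac{1}{43324 + 102637} = \frac{1}{145961}$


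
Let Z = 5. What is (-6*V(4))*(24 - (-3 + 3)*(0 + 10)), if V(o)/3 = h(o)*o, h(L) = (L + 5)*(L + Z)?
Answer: -139968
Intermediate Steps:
h(L) = (5 + L)² (h(L) = (L + 5)*(L + 5) = (5 + L)*(5 + L) = (5 + L)²)
V(o) = 3*o*(25 + o² + 10*o) (V(o) = 3*((25 + o² + 10*o)*o) = 3*(o*(25 + o² + 10*o)) = 3*o*(25 + o² + 10*o))
(-6*V(4))*(24 - (-3 + 3)*(0 + 10)) = (-18*4*(25 + 4² + 10*4))*(24 - (-3 + 3)*(0 + 10)) = (-18*4*(25 + 16 + 40))*(24 - 0*10) = (-18*4*81)*(24 - 1*0) = (-6*972)*(24 + 0) = -5832*24 = -139968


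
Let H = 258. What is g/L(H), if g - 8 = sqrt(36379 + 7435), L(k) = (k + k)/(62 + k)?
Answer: 640/129 + 80*sqrt(43814)/129 ≈ 134.77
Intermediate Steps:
L(k) = 2*k/(62 + k) (L(k) = (2*k)/(62 + k) = 2*k/(62 + k))
g = 8 + sqrt(43814) (g = 8 + sqrt(36379 + 7435) = 8 + sqrt(43814) ≈ 217.32)
g/L(H) = (8 + sqrt(43814))/((2*258/(62 + 258))) = (8 + sqrt(43814))/((2*258/320)) = (8 + sqrt(43814))/((2*258*(1/320))) = (8 + sqrt(43814))/(129/80) = (8 + sqrt(43814))*(80/129) = 640/129 + 80*sqrt(43814)/129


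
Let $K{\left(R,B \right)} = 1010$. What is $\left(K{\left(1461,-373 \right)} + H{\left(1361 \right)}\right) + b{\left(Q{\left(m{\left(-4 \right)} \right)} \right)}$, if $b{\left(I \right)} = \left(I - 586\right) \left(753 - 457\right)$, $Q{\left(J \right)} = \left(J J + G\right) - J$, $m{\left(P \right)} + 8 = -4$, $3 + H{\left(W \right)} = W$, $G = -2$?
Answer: $-125504$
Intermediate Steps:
$H{\left(W \right)} = -3 + W$
$m{\left(P \right)} = -12$ ($m{\left(P \right)} = -8 - 4 = -12$)
$Q{\left(J \right)} = -2 + J^{2} - J$ ($Q{\left(J \right)} = \left(J J - 2\right) - J = \left(J^{2} - 2\right) - J = \left(-2 + J^{2}\right) - J = -2 + J^{2} - J$)
$b{\left(I \right)} = -173456 + 296 I$ ($b{\left(I \right)} = \left(-586 + I\right) 296 = -173456 + 296 I$)
$\left(K{\left(1461,-373 \right)} + H{\left(1361 \right)}\right) + b{\left(Q{\left(m{\left(-4 \right)} \right)} \right)} = \left(1010 + \left(-3 + 1361\right)\right) - \left(173456 - 296 \left(-2 + \left(-12\right)^{2} - -12\right)\right) = \left(1010 + 1358\right) - \left(173456 - 296 \left(-2 + 144 + 12\right)\right) = 2368 + \left(-173456 + 296 \cdot 154\right) = 2368 + \left(-173456 + 45584\right) = 2368 - 127872 = -125504$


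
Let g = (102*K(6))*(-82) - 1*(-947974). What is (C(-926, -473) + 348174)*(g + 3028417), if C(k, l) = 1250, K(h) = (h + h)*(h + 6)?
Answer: 968594592400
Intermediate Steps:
K(h) = 2*h*(6 + h) (K(h) = (2*h)*(6 + h) = 2*h*(6 + h))
g = -256442 (g = (102*(2*6*(6 + 6)))*(-82) - 1*(-947974) = (102*(2*6*12))*(-82) + 947974 = (102*144)*(-82) + 947974 = 14688*(-82) + 947974 = -1204416 + 947974 = -256442)
(C(-926, -473) + 348174)*(g + 3028417) = (1250 + 348174)*(-256442 + 3028417) = 349424*2771975 = 968594592400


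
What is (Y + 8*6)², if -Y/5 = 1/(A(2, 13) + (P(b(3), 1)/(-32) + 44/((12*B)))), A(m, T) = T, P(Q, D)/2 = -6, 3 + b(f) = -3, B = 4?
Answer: 267126336/117649 ≈ 2270.5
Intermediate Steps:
b(f) = -6 (b(f) = -3 - 3 = -6)
P(Q, D) = -12 (P(Q, D) = 2*(-6) = -12)
Y = -120/343 (Y = -5/(13 + (-12/(-32) + 44/((12*4)))) = -5/(13 + (-12*(-1/32) + 44/48)) = -5/(13 + (3/8 + 44*(1/48))) = -5/(13 + (3/8 + 11/12)) = -5/(13 + 31/24) = -5/343/24 = -5*24/343 = -120/343 ≈ -0.34985)
(Y + 8*6)² = (-120/343 + 8*6)² = (-120/343 + 48)² = (16344/343)² = 267126336/117649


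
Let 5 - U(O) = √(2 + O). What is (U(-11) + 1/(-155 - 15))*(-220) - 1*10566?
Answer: -198300/17 + 660*I ≈ -11665.0 + 660.0*I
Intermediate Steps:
U(O) = 5 - √(2 + O)
(U(-11) + 1/(-155 - 15))*(-220) - 1*10566 = ((5 - √(2 - 11)) + 1/(-155 - 15))*(-220) - 1*10566 = ((5 - √(-9)) + 1/(-170))*(-220) - 10566 = ((5 - 3*I) - 1/170)*(-220) - 10566 = (849/170 - 3*I)*(-220) - 10566 = (-18678/17 + 660*I) - 10566 = -198300/17 + 660*I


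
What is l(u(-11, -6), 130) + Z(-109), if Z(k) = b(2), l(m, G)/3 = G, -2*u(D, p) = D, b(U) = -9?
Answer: 381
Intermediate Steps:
u(D, p) = -D/2
l(m, G) = 3*G
Z(k) = -9
l(u(-11, -6), 130) + Z(-109) = 3*130 - 9 = 390 - 9 = 381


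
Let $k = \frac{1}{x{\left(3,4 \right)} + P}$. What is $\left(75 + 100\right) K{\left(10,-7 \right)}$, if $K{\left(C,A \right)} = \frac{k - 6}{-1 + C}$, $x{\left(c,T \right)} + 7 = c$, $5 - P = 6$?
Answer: $- \frac{1085}{9} \approx -120.56$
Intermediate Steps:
$P = -1$ ($P = 5 - 6 = -1$)
$x{\left(c,T \right)} = -7 + c$
$k = - \frac{1}{5}$ ($k = \frac{1}{\left(-7 + 3\right) - 1} = \frac{1}{-4 - 1} = \frac{1}{-5} = - \frac{1}{5} \approx -0.2$)
$K{\left(C,A \right)} = - \frac{31}{5 \left(-1 + C\right)}$ ($K{\left(C,A \right)} = \frac{- \frac{1}{5} - 6}{-1 + C} = - \frac{31}{5 \left(-1 + C\right)}$)
$\left(75 + 100\right) K{\left(10,-7 \right)} = \left(75 + 100\right) \left(- \frac{31}{-5 + 5 \cdot 10}\right) = 175 \left(- \frac{31}{-5 + 50}\right) = 175 \left(- \frac{31}{45}\right) = - \frac{1085}{9}$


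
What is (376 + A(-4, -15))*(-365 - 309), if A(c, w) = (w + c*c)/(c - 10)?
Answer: -1773631/7 ≈ -2.5338e+5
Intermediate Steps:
A(c, w) = (w + c²)/(-10 + c)
(376 + A(-4, -15))*(-365 - 309) = (376 + (-15 + (-4)²)/(-10 - 4))*(-365 - 309) = (376 + (-15 + 16)/(-14))*(-674) = (376 - 1/14*1)*(-674) = (376 - 1/14)*(-674) = (5263/14)*(-674) = -1773631/7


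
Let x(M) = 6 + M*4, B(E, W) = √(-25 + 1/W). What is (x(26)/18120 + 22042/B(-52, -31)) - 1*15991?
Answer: -28975681/1812 - 11021*I*√6014/194 ≈ -15991.0 - 4405.6*I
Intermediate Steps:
x(M) = 6 + 4*M
(x(26)/18120 + 22042/B(-52, -31)) - 1*15991 = ((6 + 4*26)/18120 + 22042/(√(-25 + 1/(-31)))) - 1*15991 = ((6 + 104)*(1/18120) + 22042/(√(-25 - 1/31))) - 15991 = (110*(1/18120) + 22042/(√(-776/31))) - 15991 = (11/1812 + 22042/((2*I*√6014/31))) - 15991 = (11/1812 + 22042*(-I*√6014/388)) - 15991 = (11/1812 - 11021*I*√6014/194) - 15991 = -28975681/1812 - 11021*I*√6014/194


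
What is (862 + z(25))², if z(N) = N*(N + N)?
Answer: 4460544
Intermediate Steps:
z(N) = 2*N² (z(N) = N*(2*N) = 2*N²)
(862 + z(25))² = (862 + 2*25²)² = (862 + 2*625)² = (862 + 1250)² = 2112² = 4460544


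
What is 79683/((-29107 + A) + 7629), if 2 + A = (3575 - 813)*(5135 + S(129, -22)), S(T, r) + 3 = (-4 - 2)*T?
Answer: 79683/12015316 ≈ 0.0066318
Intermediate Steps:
S(T, r) = -3 - 6*T (S(T, r) = -3 + (-4 - 2)*T = -3 - 6*T)
A = 12036794 (A = -2 + (3575 - 813)*(5135 + (-3 - 6*129)) = -2 + 2762*(5135 + (-3 - 774)) = -2 + 2762*(5135 - 777) = -2 + 2762*4358 = -2 + 12036796 = 12036794)
79683/((-29107 + A) + 7629) = 79683/((-29107 + 12036794) + 7629) = 79683/(12007687 + 7629) = 79683/12015316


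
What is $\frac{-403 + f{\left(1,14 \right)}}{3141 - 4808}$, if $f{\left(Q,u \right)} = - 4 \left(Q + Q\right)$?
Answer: $\frac{411}{1667} \approx 0.24655$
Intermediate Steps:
$f{\left(Q,u \right)} = - 8 Q$ ($f{\left(Q,u \right)} = - 4 \cdot 2 Q = - 8 Q$)
$\frac{-403 + f{\left(1,14 \right)}}{3141 - 4808} = \frac{-403 - 8}{3141 - 4808} = \frac{-403 - 8}{-1667} = \left(-411\right) \left(- \frac{1}{1667}\right) = \frac{411}{1667}$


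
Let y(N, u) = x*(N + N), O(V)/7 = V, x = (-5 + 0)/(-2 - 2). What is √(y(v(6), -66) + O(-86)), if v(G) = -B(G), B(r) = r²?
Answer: 2*I*√173 ≈ 26.306*I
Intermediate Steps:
x = 5/4 (x = -5/(-4) = -5*(-¼) = 5/4 ≈ 1.2500)
O(V) = 7*V
v(G) = -G²
y(N, u) = 5*N/2 (y(N, u) = 5*(N + N)/4 = 5*(2*N)/4 = 5*N/2)
√(y(v(6), -66) + O(-86)) = √(5*(-1*6²)/2 + 7*(-86)) = √(5*(-1*36)/2 - 602) = √((5/2)*(-36) - 602) = √(-90 - 602) = √(-692) = 2*I*√173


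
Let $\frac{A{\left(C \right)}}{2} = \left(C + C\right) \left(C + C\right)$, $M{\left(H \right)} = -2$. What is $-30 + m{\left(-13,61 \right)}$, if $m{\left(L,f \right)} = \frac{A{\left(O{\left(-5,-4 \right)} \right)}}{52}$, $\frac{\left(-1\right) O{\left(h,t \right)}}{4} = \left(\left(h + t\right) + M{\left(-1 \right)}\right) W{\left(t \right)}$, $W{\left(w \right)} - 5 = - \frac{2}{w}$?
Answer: $\frac{116738}{13} \approx 8979.8$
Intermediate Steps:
$W{\left(w \right)} = 5 - \frac{2}{w}$
$O{\left(h,t \right)} = - 4 \left(5 - \frac{2}{t}\right) \left(-2 + h + t\right)$ ($O{\left(h,t \right)} = - 4 \left(\left(h + t\right) - 2\right) \left(5 - \frac{2}{t}\right) = - 4 \left(-2 + h + t\right) \left(5 - \frac{2}{t}\right) = - 4 \left(5 - \frac{2}{t}\right) \left(-2 + h + t\right)$)
$A{\left(C \right)} = 8 C^{2}$ ($A{\left(C \right)} = 2 \left(C + C\right) \left(C + C\right) = 2 \cdot 2 C 2 C = 2 \cdot 4 C^{2} = 8 C^{2}$)
$m{\left(L,f \right)} = \frac{117128}{13}$ ($m{\left(L,f \right)} = \frac{8 \left(- \frac{4 \left(-2 + 5 \left(-4\right)\right) \left(-2 - 5 - 4\right)}{-4}\right)^{2}}{52} = 8 \left(\left(-4\right) \left(- \frac{1}{4}\right) \left(-2 - 20\right) \left(-11\right)\right)^{2} \cdot \frac{1}{52} = 8 \left(\left(-4\right) \left(- \frac{1}{4}\right) \left(-22\right) \left(-11\right)\right)^{2} \cdot \frac{1}{52} = 8 \cdot 242^{2} \cdot \frac{1}{52} = 8 \cdot 58564 \cdot \frac{1}{52} = 468512 \cdot \frac{1}{52} = \frac{117128}{13}$)
$-30 + m{\left(-13,61 \right)} = -30 + \frac{117128}{13} = \frac{116738}{13}$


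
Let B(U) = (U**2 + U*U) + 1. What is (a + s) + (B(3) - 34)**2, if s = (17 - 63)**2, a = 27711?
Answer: 30052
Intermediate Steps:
B(U) = 1 + 2*U**2 (B(U) = (U**2 + U**2) + 1 = 2*U**2 + 1 = 1 + 2*U**2)
s = 2116 (s = (-46)**2 = 2116)
(a + s) + (B(3) - 34)**2 = (27711 + 2116) + ((1 + 2*3**2) - 34)**2 = 29827 + ((1 + 2*9) - 34)**2 = 29827 + ((1 + 18) - 34)**2 = 29827 + (19 - 34)**2 = 29827 + (-15)**2 = 29827 + 225 = 30052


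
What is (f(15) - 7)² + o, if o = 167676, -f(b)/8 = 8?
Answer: 172717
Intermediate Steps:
f(b) = -64 (f(b) = -8*8 = -64)
(f(15) - 7)² + o = (-64 - 7)² + 167676 = (-71)² + 167676 = 5041 + 167676 = 172717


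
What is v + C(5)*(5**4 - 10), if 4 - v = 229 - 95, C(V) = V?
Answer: 2945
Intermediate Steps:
v = -130 (v = 4 - (229 - 95) = 4 - 1*134 = 4 - 134 = -130)
v + C(5)*(5**4 - 10) = -130 + 5*(5**4 - 10) = -130 + 5*(625 - 10) = -130 + 5*615 = -130 + 3075 = 2945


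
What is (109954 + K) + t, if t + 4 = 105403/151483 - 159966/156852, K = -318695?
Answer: -275548600075869/1320022862 ≈ -2.0875e+5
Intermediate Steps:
t = -5707839127/1320022862 (t = -4 + (105403/151483 - 159966/156852) = -4 + (105403*(1/151483) - 159966*1/156852) = -4 + (105403/151483 - 8887/8714) = -4 - 427747679/1320022862 = -5707839127/1320022862 ≈ -4.3240)
(109954 + K) + t = (109954 - 318695) - 5707839127/1320022862 = -208741 - 5707839127/1320022862 = -275548600075869/1320022862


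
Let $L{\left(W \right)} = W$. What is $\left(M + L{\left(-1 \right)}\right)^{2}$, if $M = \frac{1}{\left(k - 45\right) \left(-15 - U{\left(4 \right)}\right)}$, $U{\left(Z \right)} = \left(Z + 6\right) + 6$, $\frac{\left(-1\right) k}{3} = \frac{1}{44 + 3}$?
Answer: $\frac{4304803321}{4310972964} \approx 0.99857$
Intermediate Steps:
$k = - \frac{3}{47}$ ($k = - \frac{3}{44 + 3} = - \frac{3}{47} \approx -0.06383$)
$U{\left(Z \right)} = 12 + Z$ ($U{\left(Z \right)} = \left(6 + Z\right) + 6 = 12 + Z$)
$M = \frac{47}{65658}$ ($M = \frac{1}{\left(- \frac{3}{47} - 45\right) \left(-15 - \left(12 + 4\right)\right)} = \frac{1}{\left(- \frac{2118}{47}\right) \left(-15 - 16\right)} = - \frac{47}{2118 \left(-15 - 16\right)} = - \frac{47}{2118 \left(-31\right)} = \left(- \frac{47}{2118}\right) \left(- \frac{1}{31}\right) = \frac{47}{65658} \approx 0.00071583$)
$\left(M + L{\left(-1 \right)}\right)^{2} = \left(\frac{47}{65658} - 1\right)^{2} = \left(- \frac{65611}{65658}\right)^{2} = \frac{4304803321}{4310972964}$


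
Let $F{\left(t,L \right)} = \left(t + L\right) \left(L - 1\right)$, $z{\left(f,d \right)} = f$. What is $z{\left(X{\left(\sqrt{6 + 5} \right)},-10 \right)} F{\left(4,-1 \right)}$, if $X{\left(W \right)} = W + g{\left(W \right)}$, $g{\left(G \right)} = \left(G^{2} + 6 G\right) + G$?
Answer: $-66 - 48 \sqrt{11} \approx -225.2$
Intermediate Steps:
$g{\left(G \right)} = G^{2} + 7 G$
$X{\left(W \right)} = W + W \left(7 + W\right)$
$F{\left(t,L \right)} = \left(-1 + L\right) \left(L + t\right)$ ($F{\left(t,L \right)} = \left(L + t\right) \left(-1 + L\right) = \left(-1 + L\right) \left(L + t\right)$)
$z{\left(X{\left(\sqrt{6 + 5} \right)},-10 \right)} F{\left(4,-1 \right)} = \sqrt{6 + 5} \left(8 + \sqrt{6 + 5}\right) \left(\left(-1\right)^{2} - -1 - 4 - 4\right) = \sqrt{11} \left(8 + \sqrt{11}\right) \left(1 + 1 - 4 - 4\right) = \sqrt{11} \left(8 + \sqrt{11}\right) \left(-6\right) = - 6 \sqrt{11} \left(8 + \sqrt{11}\right)$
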